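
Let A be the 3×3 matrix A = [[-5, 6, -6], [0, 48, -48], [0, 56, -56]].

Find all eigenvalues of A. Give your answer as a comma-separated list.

-8, -5, 0

Set up det(lambda·I - A) = 0.
Cofactor expansion gives p(lambda) = lambda^3 + 13·lambda^2 + 40·lambda.
Try lambda = -5: p(-5) = 0, so -5 is a root.
Dividing by (lambda + 5) leaves lambda^2 + 8·lambda.
The quadratic factors as (lambda + 8)·lambda.
Eigenvalues: -8, -5, 0.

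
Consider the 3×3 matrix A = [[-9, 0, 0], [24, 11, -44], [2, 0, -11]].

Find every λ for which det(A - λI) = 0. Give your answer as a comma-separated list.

Set up det(rI - A) = 0.
Cofactor expansion gives p(r) = r^3 + 9r^2 - 121r - 1089.
Since p(11) = 0, r = 11 is a root.
Factor out (r - 11): p(r) = (r - 11)·(r^2 + 20r + 99).
The quadratic factors as (r + 11)·(r + 9).
Eigenvalues: -11, -9, 11.

-11, -9, 11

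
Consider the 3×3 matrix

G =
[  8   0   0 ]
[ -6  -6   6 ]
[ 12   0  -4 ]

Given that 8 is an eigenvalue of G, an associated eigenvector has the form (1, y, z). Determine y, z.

We need (G - 8I)v = 0.
G - 8I = [[0, 0, 0], [-6, -14, 6], [12, 0, -12]].
Row 1: (0)·1 + (0)·y + (0)·z = 0
Row 2: (-6)·1 + (-14)·y + (6)·z = 0
Row 3: (12)·1 + (0)·y + (-12)·z = 0
Solving gives y = 0, z = 1.
Check: G·(1, 0, 1) = (8, 0, 8) = 8·(1, 0, 1).

0, 1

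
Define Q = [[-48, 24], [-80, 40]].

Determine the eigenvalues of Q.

det(Q - rI) = (-48 - r)(40 - r) - (24)·(-80) = r^2 + 8r.
This factors as (r + 8)·r = 0.
Eigenvalues: -8, 0.

-8, 0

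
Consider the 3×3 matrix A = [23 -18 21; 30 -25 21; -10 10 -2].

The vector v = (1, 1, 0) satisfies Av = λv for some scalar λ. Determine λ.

5

Compute Av: A·(1, 1, 0) = (5, 5, 0).
Since Av = λv, compare component 1: 5 = λ·1, so λ = 5.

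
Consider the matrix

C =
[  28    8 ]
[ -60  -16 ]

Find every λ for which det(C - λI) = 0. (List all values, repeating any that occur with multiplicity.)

4, 8

det(C - λI) = (28 - λ)(-16 - λ) - (8)·(-60) = λ^2 - 12λ + 32.
This factors as (λ - 4)·(λ - 8) = 0.
Eigenvalues: 4, 8.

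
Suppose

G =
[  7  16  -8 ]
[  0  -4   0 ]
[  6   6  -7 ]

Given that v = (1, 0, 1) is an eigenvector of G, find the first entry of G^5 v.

-1

First find the eigenvalue: Gv = (-1, 0, -1) = -1·(1, 0, 1), so λ = -1.
Then G^5 v = λ^5·v = (-1)^5·(1, 0, 1) = -1·(1, 0, 1) = (-1, 0, -1).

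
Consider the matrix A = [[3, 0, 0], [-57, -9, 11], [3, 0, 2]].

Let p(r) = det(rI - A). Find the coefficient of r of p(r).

p(r) = r^3 + 4r^2 - 39r + 54.
The coefficient of r is -39.

-39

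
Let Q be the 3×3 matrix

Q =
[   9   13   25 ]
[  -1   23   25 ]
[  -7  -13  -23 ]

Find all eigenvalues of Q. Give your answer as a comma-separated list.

Set up det(λI - Q) = 0.
Cofactor expansion gives p(λ) = λ^3 - 9λ^2 - 16λ + 60.
Rational-root test: λ = 2 gives p(2) = 0.
Factor out (λ - 2): p(λ) = (λ - 2)·(λ^2 - 7λ - 30).
The quadratic factors as (λ + 3)·(λ - 10).
Eigenvalues: -3, 2, 10.

-3, 2, 10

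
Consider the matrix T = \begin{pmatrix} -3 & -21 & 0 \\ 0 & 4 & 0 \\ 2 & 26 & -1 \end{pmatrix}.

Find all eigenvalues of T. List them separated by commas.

-3, -1, 4

Compute the characteristic polynomial p(t) = det(tI - T).
Expanding along the first row, p(t) = t^3 - 13t - 12.
Rational-root test: t = -3 gives p(-3) = 0.
Dividing by (t + 3) leaves t^2 - 3t - 4.
The quadratic factors as (t + 1)·(t - 4).
Eigenvalues: -3, -1, 4.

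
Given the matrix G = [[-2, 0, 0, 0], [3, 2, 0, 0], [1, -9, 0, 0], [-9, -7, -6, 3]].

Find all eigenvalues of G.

G is lower triangular, so its eigenvalues are the diagonal entries.
Diagonal: -2, 2, 0, 3.

-2, 0, 2, 3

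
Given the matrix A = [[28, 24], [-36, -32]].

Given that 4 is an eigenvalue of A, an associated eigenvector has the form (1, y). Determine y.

-1

We need (A - 4I)v = 0.
A - 4I = [[24, 24], [-36, -36]].
Row 1: (24)·1 + (24)·y = 0
Row 2: (-36)·1 + (-36)·y = 0
Solving gives y = -1.
Check: A·(1, -1) = (4, -4) = 4·(1, -1).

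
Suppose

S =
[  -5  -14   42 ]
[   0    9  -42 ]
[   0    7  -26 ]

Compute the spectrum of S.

-12, -5, -5

Set up det(tI - S) = 0.
Cofactor expansion gives p(t) = t^3 + 22t^2 + 145t + 300.
Try t = -5: p(-5) = 0, so -5 is a root.
Factor out (t + 5): p(t) = (t + 5)·(t^2 + 17t + 60).
The quadratic factors as (t + 12)·(t + 5).
Eigenvalues: -12, -5, -5.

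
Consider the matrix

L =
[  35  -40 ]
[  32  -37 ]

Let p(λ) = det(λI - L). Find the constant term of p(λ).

p(λ) = λ^2 + 2λ - 15.
The constant term is -15.

-15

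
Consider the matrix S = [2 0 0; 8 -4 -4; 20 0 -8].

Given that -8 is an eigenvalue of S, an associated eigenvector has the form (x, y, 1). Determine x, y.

0, 1

We need (S + 8I)v = 0.
S + 8I = [[10, 0, 0], [8, 4, -4], [20, 0, 0]].
Row 1: (10)·x + (0)·y + (0)·1 = 0
Row 2: (8)·x + (4)·y + (-4)·1 = 0
Row 3: (20)·x + (0)·y + (0)·1 = 0
Solving gives x = 0, y = 1.
Check: S·(0, 1, 1) = (0, -8, -8) = -8·(0, 1, 1).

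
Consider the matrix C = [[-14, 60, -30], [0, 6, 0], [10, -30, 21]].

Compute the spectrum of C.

1, 6, 6

Compute the characteristic polynomial p(r) = det(rI - C).
Cofactor expansion gives p(r) = r^3 - 13r^2 + 48r - 36.
Try r = 1: p(1) = 0, so 1 is a root.
Factor out (r - 1): p(r) = (r - 1)·(r^2 - 12r + 36).
The quadratic factor is (r - 6)^2.
Eigenvalues: 1, 6, 6.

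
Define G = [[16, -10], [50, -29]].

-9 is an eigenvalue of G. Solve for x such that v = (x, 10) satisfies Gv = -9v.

We need (G + 9I)v = 0.
G + 9I = [[25, -10], [50, -20]].
Row 1: (25)·x + (-10)·10 = 0
Row 2: (50)·x + (-20)·10 = 0
Solving gives x = 4.
Check: G·(4, 10) = (-36, -90) = -9·(4, 10).

4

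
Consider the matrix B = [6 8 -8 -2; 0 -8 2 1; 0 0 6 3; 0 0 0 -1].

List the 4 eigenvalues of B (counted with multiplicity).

-8, -1, 6, 6

B is upper triangular, so its eigenvalues are the diagonal entries.
Diagonal: 6, -8, 6, -1.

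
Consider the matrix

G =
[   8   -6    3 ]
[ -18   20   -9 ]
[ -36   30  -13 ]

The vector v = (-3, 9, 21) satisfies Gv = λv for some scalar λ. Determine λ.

5

Compute Gv: G·(-3, 9, 21) = (-15, 45, 105).
Since Gv = λv, compare component 1: -15 = λ·-3, so λ = 5.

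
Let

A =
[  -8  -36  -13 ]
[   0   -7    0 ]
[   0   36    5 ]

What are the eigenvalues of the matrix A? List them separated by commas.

-8, -7, 5

Compute the characteristic polynomial p(λ) = det(λI - A).
Expanding along the first row, p(λ) = λ^3 + 10λ^2 - 19λ - 280.
Since p(-8) = 0, λ = -8 is a root.
Dividing by (λ + 8) leaves λ^2 + 2λ - 35.
The quadratic factors as (λ + 7)·(λ - 5).
Eigenvalues: -8, -7, 5.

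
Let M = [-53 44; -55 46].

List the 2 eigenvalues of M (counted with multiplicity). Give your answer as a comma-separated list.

-9, 2

det(M - λI) = (-53 - λ)(46 - λ) - (44)·(-55) = λ^2 + 7λ - 18.
This factors as (λ + 9)·(λ - 2) = 0.
Eigenvalues: -9, 2.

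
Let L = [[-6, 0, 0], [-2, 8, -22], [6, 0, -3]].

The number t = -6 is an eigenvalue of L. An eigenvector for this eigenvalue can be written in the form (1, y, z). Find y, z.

We need (L + 6I)v = 0.
L + 6I = [[0, 0, 0], [-2, 14, -22], [6, 0, 3]].
Row 1: (0)·1 + (0)·y + (0)·z = 0
Row 2: (-2)·1 + (14)·y + (-22)·z = 0
Row 3: (6)·1 + (0)·y + (3)·z = 0
Solving gives y = -3, z = -2.
Check: L·(1, -3, -2) = (-6, 18, 12) = -6·(1, -3, -2).

-3, -2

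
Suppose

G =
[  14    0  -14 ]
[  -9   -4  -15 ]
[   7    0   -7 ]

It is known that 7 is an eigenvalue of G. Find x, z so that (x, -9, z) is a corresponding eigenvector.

We need (G - 7I)v = 0.
G - 7I = [[7, 0, -14], [-9, -11, -15], [7, 0, -14]].
Row 1: (7)·x + (0)·-9 + (-14)·z = 0
Row 2: (-9)·x + (-11)·-9 + (-15)·z = 0
Row 3: (7)·x + (0)·-9 + (-14)·z = 0
Solving gives x = 6, z = 3.
Check: G·(6, -9, 3) = (42, -63, 21) = 7·(6, -9, 3).

6, 3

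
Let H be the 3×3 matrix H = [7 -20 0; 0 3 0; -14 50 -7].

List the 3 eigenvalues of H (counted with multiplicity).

The characteristic polynomial is p(lambda) = det(lambda·I - H).
Expanding along the first row, p(lambda) = lambda^3 - 3·lambda^2 - 49·lambda + 147.
Rational-root test: lambda = 3 gives p(3) = 0.
Dividing by (lambda - 3) leaves lambda^2 - 49.
The quadratic factors as (lambda + 7)·(lambda - 7).
Eigenvalues: -7, 3, 7.

-7, 3, 7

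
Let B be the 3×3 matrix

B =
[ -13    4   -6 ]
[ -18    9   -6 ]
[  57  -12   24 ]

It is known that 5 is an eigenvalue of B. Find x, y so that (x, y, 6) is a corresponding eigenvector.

-2, 0

We need (B - 5I)v = 0.
B - 5I = [[-18, 4, -6], [-18, 4, -6], [57, -12, 19]].
Row 1: (-18)·x + (4)·y + (-6)·6 = 0
Row 2: (-18)·x + (4)·y + (-6)·6 = 0
Row 3: (57)·x + (-12)·y + (19)·6 = 0
Solving gives x = -2, y = 0.
Check: B·(-2, 0, 6) = (-10, 0, 30) = 5·(-2, 0, 6).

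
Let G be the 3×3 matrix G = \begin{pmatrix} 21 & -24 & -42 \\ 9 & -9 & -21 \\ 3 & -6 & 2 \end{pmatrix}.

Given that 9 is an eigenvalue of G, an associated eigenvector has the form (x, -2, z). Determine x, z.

We need (G - 9I)v = 0.
G - 9I = [[12, -24, -42], [9, -18, -21], [3, -6, -7]].
Row 1: (12)·x + (-24)·-2 + (-42)·z = 0
Row 2: (9)·x + (-18)·-2 + (-21)·z = 0
Row 3: (3)·x + (-6)·-2 + (-7)·z = 0
Solving gives x = -4, z = 0.
Check: G·(-4, -2, 0) = (-36, -18, 0) = 9·(-4, -2, 0).

-4, 0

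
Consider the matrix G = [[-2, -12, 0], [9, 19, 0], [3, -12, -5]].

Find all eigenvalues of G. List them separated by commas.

Compute the characteristic polynomial p(t) = det(tI - G).
Cofactor expansion gives p(t) = t^3 - 12t^2 - 15t + 350.
Try t = 7: p(7) = 0, so 7 is a root.
Factor out (t - 7): p(t) = (t - 7)·(t^2 - 5t - 50).
The quadratic factors as (t + 5)·(t - 10).
Eigenvalues: -5, 7, 10.

-5, 7, 10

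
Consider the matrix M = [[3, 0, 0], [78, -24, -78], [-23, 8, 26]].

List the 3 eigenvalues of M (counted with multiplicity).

Set up det(λI - M) = 0.
Cofactor expansion gives p(λ) = λ^3 - 5λ^2 + 6λ.
Rational-root test: λ = 0 gives p(0) = 0.
Factor out λ: p(λ) = λ·(λ^2 - 5λ + 6).
The quadratic factors as (λ - 2)·(λ - 3).
Eigenvalues: 0, 2, 3.

0, 2, 3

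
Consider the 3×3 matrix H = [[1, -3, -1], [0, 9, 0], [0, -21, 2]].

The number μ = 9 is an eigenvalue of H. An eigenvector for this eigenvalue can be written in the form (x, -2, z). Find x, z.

We need (H - 9I)v = 0.
H - 9I = [[-8, -3, -1], [0, 0, 0], [0, -21, -7]].
Row 1: (-8)·x + (-3)·-2 + (-1)·z = 0
Row 2: (0)·x + (0)·-2 + (0)·z = 0
Row 3: (0)·x + (-21)·-2 + (-7)·z = 0
Solving gives x = 0, z = 6.
Check: H·(0, -2, 6) = (0, -18, 54) = 9·(0, -2, 6).

0, 6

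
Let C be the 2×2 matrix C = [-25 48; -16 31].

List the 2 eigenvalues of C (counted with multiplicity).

det(C - lambda·I) = (-25 - lambda)(31 - lambda) - (48)·(-16) = lambda^2 - 6·lambda - 7.
This factors as (lambda + 1)·(lambda - 7) = 0.
Eigenvalues: -1, 7.

-1, 7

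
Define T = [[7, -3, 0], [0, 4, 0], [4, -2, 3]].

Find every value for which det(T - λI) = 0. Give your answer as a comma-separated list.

3, 4, 7

The characteristic polynomial is p(μ) = det(μI - T).
Expanding the 3×3 determinant: p(μ) = μ^3 - 14μ^2 + 61μ - 84.
Try μ = 3: p(3) = 0, so 3 is a root.
Dividing by (μ - 3) leaves μ^2 - 11μ + 28.
The quadratic factors as (μ - 4)·(μ - 7).
Eigenvalues: 3, 4, 7.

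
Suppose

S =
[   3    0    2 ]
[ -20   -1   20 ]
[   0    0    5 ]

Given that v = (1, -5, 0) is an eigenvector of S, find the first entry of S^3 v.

27

First find the eigenvalue: Sv = (3, -15, 0) = 3·(1, -5, 0), so λ = 3.
Then S^3 v = λ^3·v = 3^3·(1, -5, 0) = 27·(1, -5, 0) = (27, -135, 0).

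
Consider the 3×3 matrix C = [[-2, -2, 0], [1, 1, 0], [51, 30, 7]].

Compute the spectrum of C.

-1, 0, 7

Set up det(μI - C) = 0.
Expanding along the first row, p(μ) = μ^3 - 6μ^2 - 7μ.
Rational-root test: μ = 0 gives p(0) = 0.
Factor out μ: p(μ) = μ·(μ^2 - 6μ - 7).
The quadratic factors as (μ + 1)·(μ - 7).
Eigenvalues: -1, 0, 7.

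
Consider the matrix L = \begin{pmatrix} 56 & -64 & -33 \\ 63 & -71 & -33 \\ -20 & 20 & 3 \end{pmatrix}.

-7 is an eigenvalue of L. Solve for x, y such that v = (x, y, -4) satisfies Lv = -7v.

4, 6

We need (L + 7I)v = 0.
L + 7I = [[63, -64, -33], [63, -64, -33], [-20, 20, 10]].
Row 1: (63)·x + (-64)·y + (-33)·-4 = 0
Row 2: (63)·x + (-64)·y + (-33)·-4 = 0
Row 3: (-20)·x + (20)·y + (10)·-4 = 0
Solving gives x = 4, y = 6.
Check: L·(4, 6, -4) = (-28, -42, 28) = -7·(4, 6, -4).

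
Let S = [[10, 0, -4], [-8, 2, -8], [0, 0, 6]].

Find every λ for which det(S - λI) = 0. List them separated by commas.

2, 6, 10

Compute the characteristic polynomial p(t) = det(tI - S).
Expanding the 3×3 determinant: p(t) = t^3 - 18t^2 + 92t - 120.
Rational-root test: t = 2 gives p(2) = 0.
Factor out (t - 2): p(t) = (t - 2)·(t^2 - 16t + 60).
The quadratic factors as (t - 6)·(t - 10).
Eigenvalues: 2, 6, 10.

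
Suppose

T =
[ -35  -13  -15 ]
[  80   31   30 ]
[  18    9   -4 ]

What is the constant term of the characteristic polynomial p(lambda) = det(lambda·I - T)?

-180

p(0) = det(0·I − T) = det(−T) = (−1)^3·det(T).
det(T) = 180, so p(0) = -180.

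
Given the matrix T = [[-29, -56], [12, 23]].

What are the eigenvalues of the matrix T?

-5, -1

det(T - λI) = (-29 - λ)(23 - λ) - (-56)·(12) = λ^2 + 6λ + 5.
This factors as (λ + 5)·(λ + 1) = 0.
Eigenvalues: -5, -1.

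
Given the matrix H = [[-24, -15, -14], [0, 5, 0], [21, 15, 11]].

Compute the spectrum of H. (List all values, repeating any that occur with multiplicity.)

-10, -3, 5

Compute the characteristic polynomial p(lambda) = det(lambda·I - H).
Cofactor expansion gives p(lambda) = lambda^3 + 8·lambda^2 - 35·lambda - 150.
Try lambda = -3: p(-3) = 0, so -3 is a root.
Factor out (lambda + 3): p(lambda) = (lambda + 3)·(lambda^2 + 5·lambda - 50).
The quadratic factors as (lambda + 10)·(lambda - 5).
Eigenvalues: -10, -3, 5.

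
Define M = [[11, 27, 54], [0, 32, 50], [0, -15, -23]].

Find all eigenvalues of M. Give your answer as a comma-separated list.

2, 7, 11

Set up det(μI - M) = 0.
Expanding along the first row, p(μ) = μ^3 - 20μ^2 + 113μ - 154.
Try μ = 7: p(7) = 0, so 7 is a root.
Factor out (μ - 7): p(μ) = (μ - 7)·(μ^2 - 13μ + 22).
The quadratic factors as (μ - 2)·(μ - 11).
Eigenvalues: 2, 7, 11.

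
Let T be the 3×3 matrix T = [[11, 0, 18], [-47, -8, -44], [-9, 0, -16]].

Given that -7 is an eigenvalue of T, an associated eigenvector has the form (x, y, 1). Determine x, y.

We need (T + 7I)v = 0.
T + 7I = [[18, 0, 18], [-47, -1, -44], [-9, 0, -9]].
Row 1: (18)·x + (0)·y + (18)·1 = 0
Row 2: (-47)·x + (-1)·y + (-44)·1 = 0
Row 3: (-9)·x + (0)·y + (-9)·1 = 0
Solving gives x = -1, y = 3.
Check: T·(-1, 3, 1) = (7, -21, -7) = -7·(-1, 3, 1).

-1, 3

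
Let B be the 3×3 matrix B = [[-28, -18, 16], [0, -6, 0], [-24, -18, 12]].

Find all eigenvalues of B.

-12, -6, -4

Compute the characteristic polynomial p(t) = det(tI - B).
Expanding the 3×3 determinant: p(t) = t^3 + 22t^2 + 144t + 288.
Try t = -12: p(-12) = 0, so -12 is a root.
Factor out (t + 12): p(t) = (t + 12)·(t^2 + 10t + 24).
The quadratic factors as (t + 6)·(t + 4).
Eigenvalues: -12, -6, -4.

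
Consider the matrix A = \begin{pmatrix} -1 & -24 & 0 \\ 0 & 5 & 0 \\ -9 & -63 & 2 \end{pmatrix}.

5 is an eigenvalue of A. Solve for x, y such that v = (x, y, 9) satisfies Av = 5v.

4, -1

We need (A - 5I)v = 0.
A - 5I = [[-6, -24, 0], [0, 0, 0], [-9, -63, -3]].
Row 1: (-6)·x + (-24)·y + (0)·9 = 0
Row 2: (0)·x + (0)·y + (0)·9 = 0
Row 3: (-9)·x + (-63)·y + (-3)·9 = 0
Solving gives x = 4, y = -1.
Check: A·(4, -1, 9) = (20, -5, 45) = 5·(4, -1, 9).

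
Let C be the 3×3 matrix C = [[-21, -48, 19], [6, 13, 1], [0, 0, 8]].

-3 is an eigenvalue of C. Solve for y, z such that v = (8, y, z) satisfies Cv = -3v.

We need (C + 3I)v = 0.
C + 3I = [[-18, -48, 19], [6, 16, 1], [0, 0, 11]].
Row 1: (-18)·8 + (-48)·y + (19)·z = 0
Row 2: (6)·8 + (16)·y + (1)·z = 0
Row 3: (0)·8 + (0)·y + (11)·z = 0
Solving gives y = -3, z = 0.
Check: C·(8, -3, 0) = (-24, 9, 0) = -3·(8, -3, 0).

-3, 0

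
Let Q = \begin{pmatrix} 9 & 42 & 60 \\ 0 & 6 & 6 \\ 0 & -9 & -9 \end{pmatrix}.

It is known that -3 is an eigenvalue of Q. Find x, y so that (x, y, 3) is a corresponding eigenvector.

We need (Q + 3I)v = 0.
Q + 3I = [[12, 42, 60], [0, 9, 6], [0, -9, -6]].
Row 1: (12)·x + (42)·y + (60)·3 = 0
Row 2: (0)·x + (9)·y + (6)·3 = 0
Row 3: (0)·x + (-9)·y + (-6)·3 = 0
Solving gives x = -8, y = -2.
Check: Q·(-8, -2, 3) = (24, 6, -9) = -3·(-8, -2, 3).

-8, -2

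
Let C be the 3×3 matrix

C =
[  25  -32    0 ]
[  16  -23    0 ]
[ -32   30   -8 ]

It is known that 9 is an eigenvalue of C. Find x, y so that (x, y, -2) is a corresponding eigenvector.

We need (C - 9I)v = 0.
C - 9I = [[16, -32, 0], [16, -32, 0], [-32, 30, -17]].
Row 1: (16)·x + (-32)·y + (0)·-2 = 0
Row 2: (16)·x + (-32)·y + (0)·-2 = 0
Row 3: (-32)·x + (30)·y + (-17)·-2 = 0
Solving gives x = 2, y = 1.
Check: C·(2, 1, -2) = (18, 9, -18) = 9·(2, 1, -2).

2, 1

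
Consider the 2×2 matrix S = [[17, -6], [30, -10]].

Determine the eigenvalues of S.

det(S - lambda·I) = (17 - lambda)(-10 - lambda) - (-6)·(30) = lambda^2 - 7·lambda + 10.
This factors as (lambda - 2)·(lambda - 5) = 0.
Eigenvalues: 2, 5.

2, 5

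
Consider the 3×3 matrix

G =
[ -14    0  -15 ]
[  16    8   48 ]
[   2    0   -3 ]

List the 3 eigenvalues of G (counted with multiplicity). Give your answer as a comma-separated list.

-9, -8, 8

Set up det(rI - G) = 0.
Expanding along the first row, p(r) = r^3 + 9r^2 - 64r - 576.
Since p(-8) = 0, r = -8 is a root.
Factor out (r + 8): p(r) = (r + 8)·(r^2 + r - 72).
The quadratic factors as (r + 9)·(r - 8).
Eigenvalues: -9, -8, 8.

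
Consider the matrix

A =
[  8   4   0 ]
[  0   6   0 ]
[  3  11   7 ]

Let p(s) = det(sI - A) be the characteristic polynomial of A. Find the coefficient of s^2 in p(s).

The coefficient of s^2 of det(sI - A) is −trace(A).
trace(A) = (8) + (6) + (7) = 21, so the coefficient is -21.

-21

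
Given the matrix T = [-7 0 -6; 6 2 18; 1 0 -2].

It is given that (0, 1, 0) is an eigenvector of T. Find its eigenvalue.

Compute Tv: T·(0, 1, 0) = (0, 2, 0).
Since Tv = λv, compare component 2: 2 = λ·1, so λ = 2.

2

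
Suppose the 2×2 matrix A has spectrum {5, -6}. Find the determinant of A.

-30

det(A) is the product of the eigenvalues: (5) · (-6) = -30.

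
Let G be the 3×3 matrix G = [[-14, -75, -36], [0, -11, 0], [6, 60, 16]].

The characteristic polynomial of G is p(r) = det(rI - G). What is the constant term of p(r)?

-88

p(r) = r^3 + 9r^2 - 30r - 88.
The constant term is -88.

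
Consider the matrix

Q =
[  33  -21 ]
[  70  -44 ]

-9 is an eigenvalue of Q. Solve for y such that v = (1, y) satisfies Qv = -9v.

2

We need (Q + 9I)v = 0.
Q + 9I = [[42, -21], [70, -35]].
Row 1: (42)·1 + (-21)·y = 0
Row 2: (70)·1 + (-35)·y = 0
Solving gives y = 2.
Check: Q·(1, 2) = (-9, -18) = -9·(1, 2).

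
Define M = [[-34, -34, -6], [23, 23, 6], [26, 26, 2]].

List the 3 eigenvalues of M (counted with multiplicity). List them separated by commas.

Compute the characteristic polynomial p(t) = det(tI - M).
Expanding the 3×3 determinant: p(t) = t^3 + 9t^2 - 22t.
Rational-root test: t = 2 gives p(2) = 0.
Dividing by (t - 2) leaves t^2 + 11t.
The quadratic factors as (t + 11)·t.
Eigenvalues: -11, 0, 2.

-11, 0, 2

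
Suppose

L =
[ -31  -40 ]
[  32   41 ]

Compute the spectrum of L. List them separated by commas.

1, 9

det(L - rI) = (-31 - r)(41 - r) - (-40)·(32) = r^2 - 10r + 9.
This factors as (r - 1)·(r - 9) = 0.
Eigenvalues: 1, 9.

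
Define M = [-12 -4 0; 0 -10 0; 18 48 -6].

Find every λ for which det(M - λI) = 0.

-12, -10, -6

Compute the characteristic polynomial p(r) = det(rI - M).
Cofactor expansion gives p(r) = r^3 + 28r^2 + 252r + 720.
Rational-root test: r = -10 gives p(-10) = 0.
Factor out (r + 10): p(r) = (r + 10)·(r^2 + 18r + 72).
The quadratic factors as (r + 12)·(r + 6).
Eigenvalues: -12, -10, -6.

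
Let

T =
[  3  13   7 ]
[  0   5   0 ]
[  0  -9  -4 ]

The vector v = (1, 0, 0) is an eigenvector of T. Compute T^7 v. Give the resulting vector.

(2187, 0, 0)

First find the eigenvalue: Tv = (3, 0, 0) = 3·(1, 0, 0), so λ = 3.
Then T^7 v = λ^7·v = 3^7·(1, 0, 0) = 2187·(1, 0, 0) = (2187, 0, 0).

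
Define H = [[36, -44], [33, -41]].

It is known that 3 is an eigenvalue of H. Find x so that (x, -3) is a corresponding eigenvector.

We need (H - 3I)v = 0.
H - 3I = [[33, -44], [33, -44]].
Row 1: (33)·x + (-44)·-3 = 0
Row 2: (33)·x + (-44)·-3 = 0
Solving gives x = -4.
Check: H·(-4, -3) = (-12, -9) = 3·(-4, -3).

-4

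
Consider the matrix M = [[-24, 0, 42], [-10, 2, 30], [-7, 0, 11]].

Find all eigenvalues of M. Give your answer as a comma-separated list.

-10, -3, 2

Compute the characteristic polynomial p(t) = det(tI - M).
Expanding the 3×3 determinant: p(t) = t^3 + 11t^2 + 4t - 60.
Try t = -10: p(-10) = 0, so -10 is a root.
Dividing by (t + 10) leaves t^2 + t - 6.
The quadratic factors as (t + 3)·(t - 2).
Eigenvalues: -10, -3, 2.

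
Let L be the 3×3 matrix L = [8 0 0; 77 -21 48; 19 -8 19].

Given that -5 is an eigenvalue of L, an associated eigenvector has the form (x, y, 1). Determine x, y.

0, 3

We need (L + 5I)v = 0.
L + 5I = [[13, 0, 0], [77, -16, 48], [19, -8, 24]].
Row 1: (13)·x + (0)·y + (0)·1 = 0
Row 2: (77)·x + (-16)·y + (48)·1 = 0
Row 3: (19)·x + (-8)·y + (24)·1 = 0
Solving gives x = 0, y = 3.
Check: L·(0, 3, 1) = (0, -15, -5) = -5·(0, 3, 1).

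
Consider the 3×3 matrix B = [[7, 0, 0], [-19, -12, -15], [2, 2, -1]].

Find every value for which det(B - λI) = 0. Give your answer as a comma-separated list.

-7, -6, 7

The characteristic polynomial is p(r) = det(rI - B).
Expanding along the first row, p(r) = r^3 + 6r^2 - 49r - 294.
Try r = -6: p(-6) = 0, so -6 is a root.
Dividing by (r + 6) leaves r^2 - 49.
The quadratic factors as (r + 7)·(r - 7).
Eigenvalues: -7, -6, 7.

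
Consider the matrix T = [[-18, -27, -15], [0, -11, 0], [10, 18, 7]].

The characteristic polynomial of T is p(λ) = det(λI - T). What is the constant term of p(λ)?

p(λ) = λ^3 + 22λ^2 + 145λ + 264.
The constant term is 264.

264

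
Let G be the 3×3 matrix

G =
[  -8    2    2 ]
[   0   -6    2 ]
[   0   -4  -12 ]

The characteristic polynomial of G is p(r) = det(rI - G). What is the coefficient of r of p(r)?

p(r) = r^3 + 26r^2 + 224r + 640.
The coefficient of r is 224.

224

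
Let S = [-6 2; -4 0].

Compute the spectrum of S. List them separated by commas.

-4, -2

det(S - rI) = (-6 - r)(0 - r) - (2)·(-4) = r^2 + 6r + 8.
This factors as (r + 4)·(r + 2) = 0.
Eigenvalues: -4, -2.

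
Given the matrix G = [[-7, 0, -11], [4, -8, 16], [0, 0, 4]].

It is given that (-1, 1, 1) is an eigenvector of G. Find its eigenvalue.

Compute Gv: G·(-1, 1, 1) = (-4, 4, 4).
Since Gv = λv, compare component 1: -4 = λ·-1, so λ = 4.

4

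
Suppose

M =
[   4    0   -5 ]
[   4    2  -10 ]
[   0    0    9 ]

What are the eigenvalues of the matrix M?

2, 4, 9

Set up det(tI - M) = 0.
Expanding the 3×3 determinant: p(t) = t^3 - 15t^2 + 62t - 72.
Try t = 4: p(4) = 0, so 4 is a root.
Factor out (t - 4): p(t) = (t - 4)·(t^2 - 11t + 18).
The quadratic factors as (t - 2)·(t - 9).
Eigenvalues: 2, 4, 9.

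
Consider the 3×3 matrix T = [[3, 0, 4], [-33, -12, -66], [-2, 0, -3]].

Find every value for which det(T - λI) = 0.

Set up det(λI - T) = 0.
Expanding along the first row, p(λ) = λ^3 + 12λ^2 - λ - 12.
Since p(-1) = 0, λ = -1 is a root.
Dividing by (λ + 1) leaves λ^2 + 11λ - 12.
The quadratic factors as (λ + 12)·(λ - 1).
Eigenvalues: -12, -1, 1.

-12, -1, 1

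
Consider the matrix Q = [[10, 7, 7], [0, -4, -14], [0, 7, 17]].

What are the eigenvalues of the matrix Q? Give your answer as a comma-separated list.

3, 10, 10

The characteristic polynomial is p(λ) = det(λI - Q).
Cofactor expansion gives p(λ) = λ^3 - 23λ^2 + 160λ - 300.
Try λ = 3: p(3) = 0, so 3 is a root.
Dividing by (λ - 3) leaves λ^2 - 20λ + 100.
The quadratic factor is (λ - 10)^2.
Eigenvalues: 3, 10, 10.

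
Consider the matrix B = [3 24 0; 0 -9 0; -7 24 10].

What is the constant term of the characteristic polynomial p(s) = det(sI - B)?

p(0) = det(0·I − B) = det(−B) = (−1)^3·det(B).
det(B) = -270, so p(0) = 270.

270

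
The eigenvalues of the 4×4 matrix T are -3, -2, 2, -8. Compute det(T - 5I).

2184

If T has eigenvalues -3, -2, 2, -8, then T - 5I has eigenvalues -8, -7, -3, -13.
det(T - 5I) = (-8) · (-7) · (-3) · (-13) = 2184.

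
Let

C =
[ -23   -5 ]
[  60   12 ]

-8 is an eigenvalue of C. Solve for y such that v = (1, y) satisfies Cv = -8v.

We need (C + 8I)v = 0.
C + 8I = [[-15, -5], [60, 20]].
Row 1: (-15)·1 + (-5)·y = 0
Row 2: (60)·1 + (20)·y = 0
Solving gives y = -3.
Check: C·(1, -3) = (-8, 24) = -8·(1, -3).

-3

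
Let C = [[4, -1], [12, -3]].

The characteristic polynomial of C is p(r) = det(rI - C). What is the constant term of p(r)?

p(r) = r^2 - r.
The constant term is 0.

0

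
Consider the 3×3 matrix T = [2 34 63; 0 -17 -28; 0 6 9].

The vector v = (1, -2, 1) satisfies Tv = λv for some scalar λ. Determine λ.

-3

Compute Tv: T·(1, -2, 1) = (-3, 6, -3).
Since Tv = λv, compare component 1: -3 = λ·1, so λ = -3.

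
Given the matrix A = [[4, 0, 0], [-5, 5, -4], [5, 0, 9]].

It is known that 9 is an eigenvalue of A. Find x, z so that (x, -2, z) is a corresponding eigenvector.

0, 2

We need (A - 9I)v = 0.
A - 9I = [[-5, 0, 0], [-5, -4, -4], [5, 0, 0]].
Row 1: (-5)·x + (0)·-2 + (0)·z = 0
Row 2: (-5)·x + (-4)·-2 + (-4)·z = 0
Row 3: (5)·x + (0)·-2 + (0)·z = 0
Solving gives x = 0, z = 2.
Check: A·(0, -2, 2) = (0, -18, 18) = 9·(0, -2, 2).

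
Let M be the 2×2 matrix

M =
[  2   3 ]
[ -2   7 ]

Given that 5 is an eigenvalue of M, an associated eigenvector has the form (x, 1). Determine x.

1

We need (M - 5I)v = 0.
M - 5I = [[-3, 3], [-2, 2]].
Row 1: (-3)·x + (3)·1 = 0
Row 2: (-2)·x + (2)·1 = 0
Solving gives x = 1.
Check: M·(1, 1) = (5, 5) = 5·(1, 1).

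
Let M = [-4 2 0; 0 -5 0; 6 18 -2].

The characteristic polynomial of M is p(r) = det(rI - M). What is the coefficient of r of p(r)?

p(r) = r^3 + 11r^2 + 38r + 40.
The coefficient of r is 38.

38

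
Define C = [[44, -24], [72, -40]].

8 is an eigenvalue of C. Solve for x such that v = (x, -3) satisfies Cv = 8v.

We need (C - 8I)v = 0.
C - 8I = [[36, -24], [72, -48]].
Row 1: (36)·x + (-24)·-3 = 0
Row 2: (72)·x + (-48)·-3 = 0
Solving gives x = -2.
Check: C·(-2, -3) = (-16, -24) = 8·(-2, -3).

-2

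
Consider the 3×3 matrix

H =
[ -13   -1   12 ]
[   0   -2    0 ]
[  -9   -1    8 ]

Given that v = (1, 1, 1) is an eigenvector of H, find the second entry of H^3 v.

First find the eigenvalue: Hv = (-2, -2, -2) = -2·(1, 1, 1), so λ = -2.
Then H^3 v = λ^3·v = (-2)^3·(1, 1, 1) = -8·(1, 1, 1) = (-8, -8, -8).

-8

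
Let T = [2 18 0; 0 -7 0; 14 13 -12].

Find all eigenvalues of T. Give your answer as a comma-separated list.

-12, -7, 2

The characteristic polynomial is p(λ) = det(λI - T).
Expanding along the first row, p(λ) = λ^3 + 17λ^2 + 46λ - 168.
Since p(2) = 0, λ = 2 is a root.
Dividing by (λ - 2) leaves λ^2 + 19λ + 84.
The quadratic factors as (λ + 12)·(λ + 7).
Eigenvalues: -12, -7, 2.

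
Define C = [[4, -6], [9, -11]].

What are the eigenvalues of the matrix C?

-5, -2

det(C - rI) = (4 - r)(-11 - r) - (-6)·(9) = r^2 + 7r + 10.
This factors as (r + 5)·(r + 2) = 0.
Eigenvalues: -5, -2.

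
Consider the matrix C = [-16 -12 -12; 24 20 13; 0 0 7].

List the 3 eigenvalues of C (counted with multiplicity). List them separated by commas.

Compute the characteristic polynomial p(λ) = det(λI - C).
Cofactor expansion gives p(λ) = λ^3 - 11λ^2 - 4λ + 224.
Since p(-4) = 0, λ = -4 is a root.
Dividing by (λ + 4) leaves λ^2 - 15λ + 56.
The quadratic factors as (λ - 7)·(λ - 8).
Eigenvalues: -4, 7, 8.

-4, 7, 8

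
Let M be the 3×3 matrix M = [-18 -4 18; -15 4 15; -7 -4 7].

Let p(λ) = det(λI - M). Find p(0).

p(0) = det(0·I − M) = det(−M) = (−1)^3·det(M).
det(M) = 0, so p(0) = 0.

0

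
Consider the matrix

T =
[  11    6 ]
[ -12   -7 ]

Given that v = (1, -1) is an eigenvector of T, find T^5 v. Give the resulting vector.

First find the eigenvalue: Tv = (5, -5) = 5·(1, -1), so λ = 5.
Then T^5 v = λ^5·v = 5^5·(1, -1) = 3125·(1, -1) = (3125, -3125).

(3125, -3125)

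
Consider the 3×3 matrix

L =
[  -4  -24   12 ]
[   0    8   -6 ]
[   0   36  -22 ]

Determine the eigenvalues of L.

-10, -4, -4

The characteristic polynomial is p(lambda) = det(lambda·I - L).
Expanding along the first row, p(lambda) = lambda^3 + 18·lambda^2 + 96·lambda + 160.
Try lambda = -4: p(-4) = 0, so -4 is a root.
Factor out (lambda + 4): p(lambda) = (lambda + 4)·(lambda^2 + 14·lambda + 40).
The quadratic factors as (lambda + 10)·(lambda + 4).
Eigenvalues: -10, -4, -4.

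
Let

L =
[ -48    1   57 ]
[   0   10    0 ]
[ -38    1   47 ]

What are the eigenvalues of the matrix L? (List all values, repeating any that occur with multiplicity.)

The characteristic polynomial is p(λ) = det(λI - L).
Expanding the 3×3 determinant: p(λ) = λ^3 - 9λ^2 - 100λ + 900.
Since p(-10) = 0, λ = -10 is a root.
Factor out (λ + 10): p(λ) = (λ + 10)·(λ^2 - 19λ + 90).
The quadratic factors as (λ - 9)·(λ - 10).
Eigenvalues: -10, 9, 10.

-10, 9, 10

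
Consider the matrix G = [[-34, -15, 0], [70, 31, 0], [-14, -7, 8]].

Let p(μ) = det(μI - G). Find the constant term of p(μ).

p(μ) = μ^3 - 5μ^2 - 28μ + 32.
The constant term is 32.

32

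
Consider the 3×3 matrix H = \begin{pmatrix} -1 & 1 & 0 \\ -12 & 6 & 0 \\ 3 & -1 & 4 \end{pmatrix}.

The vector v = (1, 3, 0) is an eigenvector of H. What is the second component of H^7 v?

384

First find the eigenvalue: Hv = (2, 6, 0) = 2·(1, 3, 0), so λ = 2.
Then H^7 v = λ^7·v = 2^7·(1, 3, 0) = 128·(1, 3, 0) = (128, 384, 0).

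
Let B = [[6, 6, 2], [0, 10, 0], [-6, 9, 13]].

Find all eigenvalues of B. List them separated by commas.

The characteristic polynomial is p(s) = det(sI - B).
Expanding along the first row, p(s) = s^3 - 29s^2 + 280s - 900.
Try s = 10: p(10) = 0, so 10 is a root.
Factor out (s - 10): p(s) = (s - 10)·(s^2 - 19s + 90).
The quadratic factors as (s - 9)·(s - 10).
Eigenvalues: 9, 10, 10.

9, 10, 10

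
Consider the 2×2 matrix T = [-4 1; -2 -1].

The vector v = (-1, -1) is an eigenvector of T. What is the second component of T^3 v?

First find the eigenvalue: Tv = (3, 3) = -3·(-1, -1), so λ = -3.
Then T^3 v = λ^3·v = (-3)^3·(-1, -1) = -27·(-1, -1) = (27, 27).

27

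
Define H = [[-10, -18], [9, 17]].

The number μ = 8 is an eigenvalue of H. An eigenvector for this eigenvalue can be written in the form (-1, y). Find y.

We need (H - 8I)v = 0.
H - 8I = [[-18, -18], [9, 9]].
Row 1: (-18)·-1 + (-18)·y = 0
Row 2: (9)·-1 + (9)·y = 0
Solving gives y = 1.
Check: H·(-1, 1) = (-8, 8) = 8·(-1, 1).

1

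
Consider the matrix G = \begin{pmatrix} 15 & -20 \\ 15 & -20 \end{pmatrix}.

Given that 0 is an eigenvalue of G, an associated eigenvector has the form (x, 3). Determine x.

4

We need (G)v = 0.
G = [[15, -20], [15, -20]].
Row 1: (15)·x + (-20)·3 = 0
Row 2: (15)·x + (-20)·3 = 0
Solving gives x = 4.
Check: G·(4, 3) = (0, 0) = 0·(4, 3).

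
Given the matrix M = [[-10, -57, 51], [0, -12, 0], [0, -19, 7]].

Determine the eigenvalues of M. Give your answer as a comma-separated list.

-12, -10, 7

Set up det(rI - M) = 0.
Cofactor expansion gives p(r) = r^3 + 15r^2 - 34r - 840.
Since p(-12) = 0, r = -12 is a root.
Factor out (r + 12): p(r) = (r + 12)·(r^2 + 3r - 70).
The quadratic factors as (r + 10)·(r - 7).
Eigenvalues: -12, -10, 7.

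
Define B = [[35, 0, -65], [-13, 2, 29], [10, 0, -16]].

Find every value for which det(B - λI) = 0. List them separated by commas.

The characteristic polynomial is p(lambda) = det(lambda·I - B).
Expanding along the first row, p(lambda) = lambda^3 - 21·lambda^2 + 128·lambda - 180.
Since p(9) = 0, lambda = 9 is a root.
Factor out (lambda - 9): p(lambda) = (lambda - 9)·(lambda^2 - 12·lambda + 20).
The quadratic factors as (lambda - 2)·(lambda - 10).
Eigenvalues: 2, 9, 10.

2, 9, 10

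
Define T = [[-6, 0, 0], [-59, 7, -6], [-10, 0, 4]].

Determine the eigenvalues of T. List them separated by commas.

Compute the characteristic polynomial p(t) = det(tI - T).
Cofactor expansion gives p(t) = t^3 - 5t^2 - 38t + 168.
Since p(-6) = 0, t = -6 is a root.
Dividing by (t + 6) leaves t^2 - 11t + 28.
The quadratic factors as (t - 4)·(t - 7).
Eigenvalues: -6, 4, 7.

-6, 4, 7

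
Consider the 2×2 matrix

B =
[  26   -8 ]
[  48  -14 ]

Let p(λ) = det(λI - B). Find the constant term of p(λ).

20

p(λ) = λ^2 - 12λ + 20.
The constant term is 20.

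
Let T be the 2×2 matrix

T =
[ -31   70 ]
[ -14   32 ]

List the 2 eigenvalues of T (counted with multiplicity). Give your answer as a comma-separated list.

-3, 4

det(T - λI) = (-31 - λ)(32 - λ) - (70)·(-14) = λ^2 - λ - 12.
This factors as (λ + 3)·(λ - 4) = 0.
Eigenvalues: -3, 4.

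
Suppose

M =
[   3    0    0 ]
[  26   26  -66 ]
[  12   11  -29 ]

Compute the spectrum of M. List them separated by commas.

The characteristic polynomial is p(s) = det(sI - M).
Expanding the 3×3 determinant: p(s) = s^3 - 37s + 84.
Try s = 3: p(3) = 0, so 3 is a root.
Dividing by (s - 3) leaves s^2 + 3s - 28.
The quadratic factors as (s + 7)·(s - 4).
Eigenvalues: -7, 3, 4.

-7, 3, 4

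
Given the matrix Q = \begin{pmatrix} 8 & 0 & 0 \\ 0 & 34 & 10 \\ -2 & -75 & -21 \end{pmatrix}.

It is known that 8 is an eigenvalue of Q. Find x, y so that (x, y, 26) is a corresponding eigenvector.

-2, -10

We need (Q - 8I)v = 0.
Q - 8I = [[0, 0, 0], [0, 26, 10], [-2, -75, -29]].
Row 1: (0)·x + (0)·y + (0)·26 = 0
Row 2: (0)·x + (26)·y + (10)·26 = 0
Row 3: (-2)·x + (-75)·y + (-29)·26 = 0
Solving gives x = -2, y = -10.
Check: Q·(-2, -10, 26) = (-16, -80, 208) = 8·(-2, -10, 26).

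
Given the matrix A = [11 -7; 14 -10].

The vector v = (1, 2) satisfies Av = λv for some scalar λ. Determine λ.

-3

Compute Av: A·(1, 2) = (-3, -6).
Since Av = λv, compare component 1: -3 = λ·1, so λ = -3.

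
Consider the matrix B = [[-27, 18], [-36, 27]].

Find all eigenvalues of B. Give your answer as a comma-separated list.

-9, 9

det(B - rI) = (-27 - r)(27 - r) - (18)·(-36) = r^2 - 81.
This factors as (r + 9)·(r - 9) = 0.
Eigenvalues: -9, 9.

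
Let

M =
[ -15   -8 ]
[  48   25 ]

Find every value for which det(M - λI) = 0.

1, 9

det(M - sI) = (-15 - s)(25 - s) - (-8)·(48) = s^2 - 10s + 9.
This factors as (s - 1)·(s - 9) = 0.
Eigenvalues: 1, 9.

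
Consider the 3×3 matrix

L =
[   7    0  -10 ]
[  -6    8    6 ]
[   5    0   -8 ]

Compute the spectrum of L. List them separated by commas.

-3, 2, 8

Compute the characteristic polynomial p(t) = det(tI - L).
Expanding the 3×3 determinant: p(t) = t^3 - 7t^2 - 14t + 48.
Rational-root test: t = 2 gives p(2) = 0.
Factor out (t - 2): p(t) = (t - 2)·(t^2 - 5t - 24).
The quadratic factors as (t + 3)·(t - 8).
Eigenvalues: -3, 2, 8.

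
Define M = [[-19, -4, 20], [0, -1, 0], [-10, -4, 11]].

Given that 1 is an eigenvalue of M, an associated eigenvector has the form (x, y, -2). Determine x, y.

We need (M - 1I)v = 0.
M - 1I = [[-20, -4, 20], [0, -2, 0], [-10, -4, 10]].
Row 1: (-20)·x + (-4)·y + (20)·-2 = 0
Row 2: (0)·x + (-2)·y + (0)·-2 = 0
Row 3: (-10)·x + (-4)·y + (10)·-2 = 0
Solving gives x = -2, y = 0.
Check: M·(-2, 0, -2) = (-2, 0, -2) = 1·(-2, 0, -2).

-2, 0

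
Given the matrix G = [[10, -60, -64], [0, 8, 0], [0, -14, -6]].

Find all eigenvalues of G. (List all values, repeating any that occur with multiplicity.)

-6, 8, 10

Compute the characteristic polynomial p(s) = det(sI - G).
Expanding along the first row, p(s) = s^3 - 12s^2 - 28s + 480.
Try s = -6: p(-6) = 0, so -6 is a root.
Factor out (s + 6): p(s) = (s + 6)·(s^2 - 18s + 80).
The quadratic factors as (s - 8)·(s - 10).
Eigenvalues: -6, 8, 10.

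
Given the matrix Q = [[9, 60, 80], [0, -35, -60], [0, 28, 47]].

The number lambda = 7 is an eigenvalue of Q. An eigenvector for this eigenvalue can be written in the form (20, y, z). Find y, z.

-10, 7

We need (Q - 7I)v = 0.
Q - 7I = [[2, 60, 80], [0, -42, -60], [0, 28, 40]].
Row 1: (2)·20 + (60)·y + (80)·z = 0
Row 2: (0)·20 + (-42)·y + (-60)·z = 0
Row 3: (0)·20 + (28)·y + (40)·z = 0
Solving gives y = -10, z = 7.
Check: Q·(20, -10, 7) = (140, -70, 49) = 7·(20, -10, 7).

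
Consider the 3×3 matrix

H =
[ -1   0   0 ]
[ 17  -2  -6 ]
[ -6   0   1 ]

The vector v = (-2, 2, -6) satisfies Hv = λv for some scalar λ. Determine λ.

-1

Compute Hv: H·(-2, 2, -6) = (2, -2, 6).
Since Hv = λv, compare component 1: 2 = λ·-2, so λ = -1.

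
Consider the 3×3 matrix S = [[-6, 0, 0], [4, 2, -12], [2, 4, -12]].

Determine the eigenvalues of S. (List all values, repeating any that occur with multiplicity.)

-6, -6, -4

Compute the characteristic polynomial p(lambda) = det(lambda·I - S).
Expanding the 3×3 determinant: p(lambda) = lambda^3 + 16·lambda^2 + 84·lambda + 144.
Rational-root test: lambda = -4 gives p(-4) = 0.
Dividing by (lambda + 4) leaves lambda^2 + 12·lambda + 36.
The quadratic factor is (lambda + 6)^2.
Eigenvalues: -6, -6, -4.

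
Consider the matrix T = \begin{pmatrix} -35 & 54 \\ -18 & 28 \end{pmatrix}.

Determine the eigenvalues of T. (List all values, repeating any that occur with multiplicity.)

det(T - tI) = (-35 - t)(28 - t) - (54)·(-18) = t^2 + 7t - 8.
This factors as (t + 8)·(t - 1) = 0.
Eigenvalues: -8, 1.

-8, 1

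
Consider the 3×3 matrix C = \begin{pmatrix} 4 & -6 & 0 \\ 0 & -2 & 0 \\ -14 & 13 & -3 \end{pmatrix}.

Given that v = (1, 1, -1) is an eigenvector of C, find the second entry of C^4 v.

First find the eigenvalue: Cv = (-2, -2, 2) = -2·(1, 1, -1), so λ = -2.
Then C^4 v = λ^4·v = (-2)^4·(1, 1, -1) = 16·(1, 1, -1) = (16, 16, -16).

16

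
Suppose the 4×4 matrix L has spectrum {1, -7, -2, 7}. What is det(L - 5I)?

-672

If L has eigenvalues 1, -7, -2, 7, then L - 5I has eigenvalues -4, -12, -7, 2.
det(L - 5I) = (-4) · (-12) · (-7) · (2) = -672.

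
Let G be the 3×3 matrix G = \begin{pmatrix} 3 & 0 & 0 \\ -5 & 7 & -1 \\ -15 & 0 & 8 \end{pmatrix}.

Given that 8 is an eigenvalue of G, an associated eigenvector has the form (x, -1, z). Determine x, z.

We need (G - 8I)v = 0.
G - 8I = [[-5, 0, 0], [-5, -1, -1], [-15, 0, 0]].
Row 1: (-5)·x + (0)·-1 + (0)·z = 0
Row 2: (-5)·x + (-1)·-1 + (-1)·z = 0
Row 3: (-15)·x + (0)·-1 + (0)·z = 0
Solving gives x = 0, z = 1.
Check: G·(0, -1, 1) = (0, -8, 8) = 8·(0, -1, 1).

0, 1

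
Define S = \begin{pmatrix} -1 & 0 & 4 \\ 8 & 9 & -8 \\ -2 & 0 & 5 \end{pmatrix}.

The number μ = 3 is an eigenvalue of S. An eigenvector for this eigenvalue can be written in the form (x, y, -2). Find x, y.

-2, 0

We need (S - 3I)v = 0.
S - 3I = [[-4, 0, 4], [8, 6, -8], [-2, 0, 2]].
Row 1: (-4)·x + (0)·y + (4)·-2 = 0
Row 2: (8)·x + (6)·y + (-8)·-2 = 0
Row 3: (-2)·x + (0)·y + (2)·-2 = 0
Solving gives x = -2, y = 0.
Check: S·(-2, 0, -2) = (-6, 0, -6) = 3·(-2, 0, -2).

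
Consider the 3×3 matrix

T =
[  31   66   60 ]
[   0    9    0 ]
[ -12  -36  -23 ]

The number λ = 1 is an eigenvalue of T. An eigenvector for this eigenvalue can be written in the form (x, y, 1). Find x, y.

-2, 0

We need (T - 1I)v = 0.
T - 1I = [[30, 66, 60], [0, 8, 0], [-12, -36, -24]].
Row 1: (30)·x + (66)·y + (60)·1 = 0
Row 2: (0)·x + (8)·y + (0)·1 = 0
Row 3: (-12)·x + (-36)·y + (-24)·1 = 0
Solving gives x = -2, y = 0.
Check: T·(-2, 0, 1) = (-2, 0, 1) = 1·(-2, 0, 1).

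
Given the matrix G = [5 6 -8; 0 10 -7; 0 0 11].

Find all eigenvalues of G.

G is upper triangular, so its eigenvalues are the diagonal entries.
Diagonal: 5, 10, 11.

5, 10, 11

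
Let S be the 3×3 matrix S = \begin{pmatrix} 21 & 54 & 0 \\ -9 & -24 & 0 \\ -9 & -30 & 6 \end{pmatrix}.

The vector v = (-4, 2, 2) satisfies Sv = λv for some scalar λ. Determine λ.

-6

Compute Sv: S·(-4, 2, 2) = (24, -12, -12).
Since Sv = λv, compare component 1: 24 = λ·-4, so λ = -6.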